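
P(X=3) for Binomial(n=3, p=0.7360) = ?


C(3,3) = 1
p^3 = 0.398688
(1-p)^0 = 1.000000
P = 1 * 0.398688 * 1.000000 = 0.3987

P(X=3) = 0.3987


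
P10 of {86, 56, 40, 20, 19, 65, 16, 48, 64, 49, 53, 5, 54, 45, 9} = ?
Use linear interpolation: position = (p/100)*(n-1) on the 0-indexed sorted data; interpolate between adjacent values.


Sorted: 5, 9, 16, 19, 20, 40, 45, 48, 49, 53, 54, 56, 64, 65, 86
n = 15
Index = 10/100 * 14 = 1.4000
Lower = data[1] = 9, Upper = data[2] = 16
P10 = 9 + 0.4000*(7) = 11.8000

P10 = 11.8000


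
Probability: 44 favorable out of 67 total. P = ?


P = 44/67 = 0.6567

P = 0.6567


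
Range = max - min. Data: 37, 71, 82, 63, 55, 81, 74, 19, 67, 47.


Max = 82, Min = 19
Range = 82 - 19 = 63

Range = 63


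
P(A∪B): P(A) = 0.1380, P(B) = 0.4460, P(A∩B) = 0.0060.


P(A∪B) = 0.1380 + 0.4460 - 0.0060
= 0.5840 - 0.0060
= 0.5780

P(A∪B) = 0.5780


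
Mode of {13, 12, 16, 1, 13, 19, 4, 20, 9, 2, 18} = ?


Frequencies: 1:1, 2:1, 4:1, 9:1, 12:1, 13:2, 16:1, 18:1, 19:1, 20:1
Max frequency = 2
Mode = 13

Mode = 13


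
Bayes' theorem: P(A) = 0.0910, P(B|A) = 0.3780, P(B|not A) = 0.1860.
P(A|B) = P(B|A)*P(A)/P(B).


P(B) = P(B|A)*P(A) + P(B|A')*P(A')
= 0.3780*0.0910 + 0.1860*0.9090
= 0.034398 + 0.169074 = 0.203472
P(A|B) = 0.034398/0.203472 = 0.1691

P(A|B) = 0.1691


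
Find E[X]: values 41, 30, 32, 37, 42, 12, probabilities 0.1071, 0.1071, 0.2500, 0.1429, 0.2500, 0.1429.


E[X] = 41*0.1071 + 30*0.1071 + 32*0.2500 + 37*0.1429 + 42*0.2500 + 12*0.1429
= 4.3911 + 3.2130 + 8.0000 + 5.2873 + 10.5000 + 1.7148
= 33.1062

E[X] = 33.1062


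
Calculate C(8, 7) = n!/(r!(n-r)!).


C(8,7) = 8!/(7! × 1!)
= 40320/(5040 × 1)
= 8

C(8,7) = 8


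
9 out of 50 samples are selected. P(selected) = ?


P = 9/50 = 0.1800

P = 0.1800


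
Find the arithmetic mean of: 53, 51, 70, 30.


Sum = 53 + 51 + 70 + 30 = 204
n = 4
Mean = 204/4 = 51.0000

Mean = 51.0000


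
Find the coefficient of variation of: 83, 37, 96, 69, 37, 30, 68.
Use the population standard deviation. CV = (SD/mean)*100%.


Mean = 60.0000
SD = 23.6885
CV = (23.6885/60.0000)*100 = 39.4808%

CV = 39.4808%


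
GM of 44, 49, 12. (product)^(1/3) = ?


Product = 44 × 49 × 12 = 25872
GM = 25872^(1/3) = 29.5763

GM = 29.5763


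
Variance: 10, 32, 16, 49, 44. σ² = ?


Mean = 30.2000
Squared deviations: 408.0400, 3.2400, 201.6400, 353.4400, 190.4400
Sum = 1156.8000
Variance = 1156.8000/5 = 231.3600

Variance = 231.3600


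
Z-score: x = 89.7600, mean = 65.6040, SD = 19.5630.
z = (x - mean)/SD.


z = (89.7600 - 65.6040)/19.5630
= 24.1560/19.5630
= 1.2348

z = 1.2348


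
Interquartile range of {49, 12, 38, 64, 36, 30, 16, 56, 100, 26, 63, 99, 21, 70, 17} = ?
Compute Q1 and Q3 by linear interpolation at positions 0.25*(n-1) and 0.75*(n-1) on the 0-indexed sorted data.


Sorted: 12, 16, 17, 21, 26, 30, 36, 38, 49, 56, 63, 64, 70, 99, 100
Q1 (25th %ile) = 23.5000
Q3 (75th %ile) = 63.5000
IQR = 63.5000 - 23.5000 = 40.0000

IQR = 40.0000


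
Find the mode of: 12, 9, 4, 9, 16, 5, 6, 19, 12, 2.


Frequencies: 2:1, 4:1, 5:1, 6:1, 9:2, 12:2, 16:1, 19:1
Max frequency = 2
Mode = 9, 12

Mode = 9, 12


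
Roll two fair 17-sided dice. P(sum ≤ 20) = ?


Total outcomes = 17×17 = 289
Favorable (sum ≤ 20): 184
P = 184/289 = 0.6367

P = 0.6367


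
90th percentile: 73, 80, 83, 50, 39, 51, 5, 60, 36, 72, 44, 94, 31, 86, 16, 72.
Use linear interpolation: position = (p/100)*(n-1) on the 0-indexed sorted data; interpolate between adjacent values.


Sorted: 5, 16, 31, 36, 39, 44, 50, 51, 60, 72, 72, 73, 80, 83, 86, 94
n = 16
Index = 90/100 * 15 = 13.5000
Lower = data[13] = 83, Upper = data[14] = 86
P90 = 83 + 0.5000*(3) = 84.5000

P90 = 84.5000


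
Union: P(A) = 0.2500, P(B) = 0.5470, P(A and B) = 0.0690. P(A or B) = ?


P(A∪B) = 0.2500 + 0.5470 - 0.0690
= 0.7970 - 0.0690
= 0.7280

P(A∪B) = 0.7280


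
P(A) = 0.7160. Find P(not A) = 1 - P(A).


P(not A) = 1 - 0.7160 = 0.2840

P(not A) = 0.2840


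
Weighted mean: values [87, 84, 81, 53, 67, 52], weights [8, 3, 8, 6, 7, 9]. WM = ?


Numerator = 87*8 + 84*3 + 81*8 + 53*6 + 67*7 + 52*9 = 2851
Denominator = 8 + 3 + 8 + 6 + 7 + 9 = 41
WM = 2851/41 = 69.5366

WM = 69.5366


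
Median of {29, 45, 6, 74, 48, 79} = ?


Sorted: 6, 29, 45, 48, 74, 79
n = 6 (even)
Middle values: 45 and 48
Median = (45+48)/2 = 46.5000

Median = 46.5000


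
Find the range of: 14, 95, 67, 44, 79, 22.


Max = 95, Min = 14
Range = 95 - 14 = 81

Range = 81


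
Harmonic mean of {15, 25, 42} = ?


Sum of reciprocals = 1/15 + 1/25 + 1/42 = 0.130476
HM = 3/0.130476 = 22.9927

HM = 22.9927


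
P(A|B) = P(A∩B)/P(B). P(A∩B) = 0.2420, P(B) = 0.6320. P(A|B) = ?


P(A|B) = 0.2420/0.6320 = 0.3829

P(A|B) = 0.3829


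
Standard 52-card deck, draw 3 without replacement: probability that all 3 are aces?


P(all aces) = (4/52) × (3/51) × (2/50)
= 0.0002

P = 0.0002


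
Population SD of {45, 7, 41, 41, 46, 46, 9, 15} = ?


Mean = 31.2500
Variance = 270.1875
SD = sqrt(270.1875) = 16.4374

SD = 16.4374


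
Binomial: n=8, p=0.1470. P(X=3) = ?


C(8,3) = 56
p^3 = 0.003177
(1-p)^5 = 0.451591
P = 56 * 0.003177 * 0.451591 = 0.0803

P(X=3) = 0.0803


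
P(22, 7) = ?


P(22,7) = 22!/15!
= 1124000727777607680000/1307674368000
= 859541760

P(22,7) = 859541760


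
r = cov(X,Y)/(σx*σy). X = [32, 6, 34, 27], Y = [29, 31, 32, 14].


Mean X = 24.7500, Mean Y = 26.5000
SD X = 11.121488, SD Y = 7.297260
Cov = -10.875000
r = -10.875000/(11.121488*7.297260) = -0.1340

r = -0.1340


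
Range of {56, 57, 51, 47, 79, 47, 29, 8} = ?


Max = 79, Min = 8
Range = 79 - 8 = 71

Range = 71


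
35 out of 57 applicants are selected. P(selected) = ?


P = 35/57 = 0.6140

P = 0.6140


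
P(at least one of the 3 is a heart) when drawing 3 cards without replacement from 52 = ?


P(at least one) = 1 - P(none)
P(none) = (39/52) × (38/51) × (37/50) = 0.413529
P(at least one) = 1 - 0.413529 = 0.5865

P = 0.5865


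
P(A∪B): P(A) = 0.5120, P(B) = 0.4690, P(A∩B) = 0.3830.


P(A∪B) = 0.5120 + 0.4690 - 0.3830
= 0.9810 - 0.3830
= 0.5980

P(A∪B) = 0.5980


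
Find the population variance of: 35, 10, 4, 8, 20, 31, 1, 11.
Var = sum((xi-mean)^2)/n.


Mean = 15.0000
Squared deviations: 400.0000, 25.0000, 121.0000, 49.0000, 25.0000, 256.0000, 196.0000, 16.0000
Sum = 1088.0000
Variance = 1088.0000/8 = 136.0000

Variance = 136.0000


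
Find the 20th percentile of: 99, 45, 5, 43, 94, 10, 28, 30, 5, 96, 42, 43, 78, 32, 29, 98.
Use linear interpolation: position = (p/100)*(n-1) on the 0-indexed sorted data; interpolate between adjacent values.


Sorted: 5, 5, 10, 28, 29, 30, 32, 42, 43, 43, 45, 78, 94, 96, 98, 99
n = 16
Index = 20/100 * 15 = 3.0000
Lower = data[3] = 28, Upper = data[4] = 29
P20 = 28 + 0*(1) = 28.0000

P20 = 28.0000


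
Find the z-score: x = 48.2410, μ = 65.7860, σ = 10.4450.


z = (48.2410 - 65.7860)/10.4450
= -17.5450/10.4450
= -1.6798

z = -1.6798


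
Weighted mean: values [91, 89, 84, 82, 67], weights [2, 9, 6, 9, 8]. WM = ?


Numerator = 91*2 + 89*9 + 84*6 + 82*9 + 67*8 = 2761
Denominator = 2 + 9 + 6 + 9 + 8 = 34
WM = 2761/34 = 81.2059

WM = 81.2059


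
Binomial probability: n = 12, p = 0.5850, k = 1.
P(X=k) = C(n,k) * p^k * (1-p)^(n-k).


C(12,1) = 12
p^1 = 0.585000
(1-p)^11 = 6.288239e-05
P = 12 * 0.585000 * 6.288239e-05 = 0.0004

P(X=1) = 0.0004


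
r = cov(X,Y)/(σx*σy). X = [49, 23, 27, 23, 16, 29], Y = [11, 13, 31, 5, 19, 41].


Mean X = 27.8333, Mean Y = 20.0000
SD X = 10.302373, SD Y = 12.369317
Cov = -9.500000
r = -9.500000/(10.302373*12.369317) = -0.0745

r = -0.0745


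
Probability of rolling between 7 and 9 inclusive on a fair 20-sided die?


Favorable outcomes (7 ≤ roll ≤ 9): 3
Total outcomes = 20
P = 3/20 = 0.1500

P = 0.1500


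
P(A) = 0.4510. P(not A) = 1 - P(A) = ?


P(not A) = 1 - 0.4510 = 0.5490

P(not A) = 0.5490


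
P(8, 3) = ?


P(8,3) = 8!/5!
= 40320/120
= 336

P(8,3) = 336


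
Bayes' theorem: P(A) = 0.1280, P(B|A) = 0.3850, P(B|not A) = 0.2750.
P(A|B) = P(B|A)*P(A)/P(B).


P(B) = P(B|A)*P(A) + P(B|A')*P(A')
= 0.3850*0.1280 + 0.2750*0.8720
= 0.049280 + 0.239800 = 0.289080
P(A|B) = 0.049280/0.289080 = 0.1705

P(A|B) = 0.1705


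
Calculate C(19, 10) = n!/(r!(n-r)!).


C(19,10) = 19!/(10! × 9!)
= 121645100408832000/(3628800 × 362880)
= 92378

C(19,10) = 92378


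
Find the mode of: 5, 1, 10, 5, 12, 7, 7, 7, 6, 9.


Frequencies: 1:1, 5:2, 6:1, 7:3, 9:1, 10:1, 12:1
Max frequency = 3
Mode = 7

Mode = 7


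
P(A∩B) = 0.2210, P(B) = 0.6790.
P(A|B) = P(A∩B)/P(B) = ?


P(A|B) = 0.2210/0.6790 = 0.3255

P(A|B) = 0.3255


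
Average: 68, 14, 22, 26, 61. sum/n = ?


Sum = 68 + 14 + 22 + 26 + 61 = 191
n = 5
Mean = 191/5 = 38.2000

Mean = 38.2000


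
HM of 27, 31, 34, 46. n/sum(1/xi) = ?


Sum of reciprocals = 1/27 + 1/31 + 1/34 + 1/46 = 0.120446
HM = 4/0.120446 = 33.2099

HM = 33.2099


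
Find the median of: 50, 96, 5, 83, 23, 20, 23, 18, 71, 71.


Sorted: 5, 18, 20, 23, 23, 50, 71, 71, 83, 96
n = 10 (even)
Middle values: 23 and 50
Median = (23+50)/2 = 36.5000

Median = 36.5000


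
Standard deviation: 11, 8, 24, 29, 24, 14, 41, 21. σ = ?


Mean = 21.5000
Variance = 99.7500
SD = sqrt(99.7500) = 9.9875

SD = 9.9875


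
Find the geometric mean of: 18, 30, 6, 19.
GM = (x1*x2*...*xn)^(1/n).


Product = 18 × 30 × 6 × 19 = 61560
GM = 61560^(1/4) = 15.7516

GM = 15.7516


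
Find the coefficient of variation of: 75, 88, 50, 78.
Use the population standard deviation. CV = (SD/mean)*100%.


Mean = 72.7500
SD = 13.9888
CV = (13.9888/72.7500)*100 = 19.2286%

CV = 19.2286%


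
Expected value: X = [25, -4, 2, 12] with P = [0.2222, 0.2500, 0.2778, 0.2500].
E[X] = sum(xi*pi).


E[X] = 25*0.2222 - 4*0.2500 + 2*0.2778 + 12*0.2500
= 5.5550 - 1.0000 + 0.5556 + 3.0000
= 8.1106

E[X] = 8.1106


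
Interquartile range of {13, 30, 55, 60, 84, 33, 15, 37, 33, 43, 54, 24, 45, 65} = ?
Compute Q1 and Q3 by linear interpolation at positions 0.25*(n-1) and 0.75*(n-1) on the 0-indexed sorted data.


Sorted: 13, 15, 24, 30, 33, 33, 37, 43, 45, 54, 55, 60, 65, 84
Q1 (25th %ile) = 30.7500
Q3 (75th %ile) = 54.7500
IQR = 54.7500 - 30.7500 = 24.0000

IQR = 24.0000


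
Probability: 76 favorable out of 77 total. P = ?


P = 76/77 = 0.9870

P = 0.9870


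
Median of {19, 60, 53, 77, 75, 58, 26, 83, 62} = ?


Sorted: 19, 26, 53, 58, 60, 62, 75, 77, 83
n = 9 (odd)
Middle value = 60

Median = 60


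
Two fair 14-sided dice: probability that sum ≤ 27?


Total outcomes = 14×14 = 196
Favorable (sum ≤ 27): 195
P = 195/196 = 0.9949

P = 0.9949


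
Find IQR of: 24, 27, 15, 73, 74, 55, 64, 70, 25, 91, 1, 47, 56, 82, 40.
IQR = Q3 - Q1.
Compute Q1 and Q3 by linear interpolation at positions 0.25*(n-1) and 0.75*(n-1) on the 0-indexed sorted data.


Sorted: 1, 15, 24, 25, 27, 40, 47, 55, 56, 64, 70, 73, 74, 82, 91
Q1 (25th %ile) = 26.0000
Q3 (75th %ile) = 71.5000
IQR = 71.5000 - 26.0000 = 45.5000

IQR = 45.5000


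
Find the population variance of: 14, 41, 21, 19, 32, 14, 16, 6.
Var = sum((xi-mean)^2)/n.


Mean = 20.3750
Squared deviations: 40.6406, 425.3906, 0.3906, 1.8906, 135.1406, 40.6406, 19.1406, 206.6406
Sum = 869.8750
Variance = 869.8750/8 = 108.7344

Variance = 108.7344


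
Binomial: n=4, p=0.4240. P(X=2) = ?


C(4,2) = 6
p^2 = 0.179776
(1-p)^2 = 0.331776
P = 6 * 0.179776 * 0.331776 = 0.3579

P(X=2) = 0.3579


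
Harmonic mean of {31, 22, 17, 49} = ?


Sum of reciprocals = 1/31 + 1/22 + 1/17 + 1/49 = 0.156944
HM = 4/0.156944 = 25.4867

HM = 25.4867


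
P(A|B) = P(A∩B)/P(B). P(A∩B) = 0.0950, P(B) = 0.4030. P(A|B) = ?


P(A|B) = 0.0950/0.4030 = 0.2357

P(A|B) = 0.2357


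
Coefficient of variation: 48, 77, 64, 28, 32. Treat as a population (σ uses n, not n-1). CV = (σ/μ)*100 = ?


Mean = 49.8000
SD = 18.6376
CV = (18.6376/49.8000)*100 = 37.4249%

CV = 37.4249%


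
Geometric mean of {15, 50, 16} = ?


Product = 15 × 50 × 16 = 12000
GM = 12000^(1/3) = 22.8943

GM = 22.8943


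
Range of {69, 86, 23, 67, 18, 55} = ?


Max = 86, Min = 18
Range = 86 - 18 = 68

Range = 68


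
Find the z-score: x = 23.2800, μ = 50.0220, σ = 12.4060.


z = (23.2800 - 50.0220)/12.4060
= -26.7420/12.4060
= -2.1556

z = -2.1556


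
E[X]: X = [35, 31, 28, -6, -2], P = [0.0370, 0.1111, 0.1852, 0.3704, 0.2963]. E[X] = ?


E[X] = 35*0.0370 + 31*0.1111 + 28*0.1852 - 6*0.3704 - 2*0.2963
= 1.2950 + 3.4441 + 5.1856 - 2.2224 - 0.5926
= 7.1097

E[X] = 7.1097


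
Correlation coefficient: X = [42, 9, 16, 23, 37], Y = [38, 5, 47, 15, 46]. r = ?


Mean X = 25.4000, Mean Y = 30.2000
SD X = 12.435433, SD Y = 17.080984
Cov = 120.920000
r = 120.920000/(12.435433*17.080984) = 0.5693

r = 0.5693


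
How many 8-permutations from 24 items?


P(24,8) = 24!/16!
= 620448401733239439360000/20922789888000
= 29654190720

P(24,8) = 29654190720


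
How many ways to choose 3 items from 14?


C(14,3) = 14!/(3! × 11!)
= 87178291200/(6 × 39916800)
= 364

C(14,3) = 364


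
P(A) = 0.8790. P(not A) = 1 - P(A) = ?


P(not A) = 1 - 0.8790 = 0.1210

P(not A) = 0.1210


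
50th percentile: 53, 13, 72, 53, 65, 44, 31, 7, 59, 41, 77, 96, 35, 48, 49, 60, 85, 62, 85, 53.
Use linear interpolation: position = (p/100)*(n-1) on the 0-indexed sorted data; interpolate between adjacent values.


Sorted: 7, 13, 31, 35, 41, 44, 48, 49, 53, 53, 53, 59, 60, 62, 65, 72, 77, 85, 85, 96
n = 20
Index = 50/100 * 19 = 9.5000
Lower = data[9] = 53, Upper = data[10] = 53
P50 = 53 + 0.5000*(0) = 53.0000

P50 = 53.0000


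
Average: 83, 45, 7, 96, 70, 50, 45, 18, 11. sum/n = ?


Sum = 83 + 45 + 7 + 96 + 70 + 50 + 45 + 18 + 11 = 425
n = 9
Mean = 425/9 = 47.2222

Mean = 47.2222


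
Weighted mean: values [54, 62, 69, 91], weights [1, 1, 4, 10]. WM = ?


Numerator = 54*1 + 62*1 + 69*4 + 91*10 = 1302
Denominator = 1 + 1 + 4 + 10 = 16
WM = 1302/16 = 81.3750

WM = 81.3750


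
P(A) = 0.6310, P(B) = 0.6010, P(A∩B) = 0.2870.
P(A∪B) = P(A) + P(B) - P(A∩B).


P(A∪B) = 0.6310 + 0.6010 - 0.2870
= 1.2320 - 0.2870
= 0.9450

P(A∪B) = 0.9450


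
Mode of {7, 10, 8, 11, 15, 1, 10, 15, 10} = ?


Frequencies: 1:1, 7:1, 8:1, 10:3, 11:1, 15:2
Max frequency = 3
Mode = 10

Mode = 10


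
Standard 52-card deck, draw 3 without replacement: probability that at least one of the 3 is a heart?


P(at least one) = 1 - P(none)
P(none) = (39/52) × (38/51) × (37/50) = 0.413529
P(at least one) = 1 - 0.413529 = 0.5865

P = 0.5865


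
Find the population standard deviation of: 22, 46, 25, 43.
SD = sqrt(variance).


Mean = 34.0000
Variance = 112.5000
SD = sqrt(112.5000) = 10.6066

SD = 10.6066


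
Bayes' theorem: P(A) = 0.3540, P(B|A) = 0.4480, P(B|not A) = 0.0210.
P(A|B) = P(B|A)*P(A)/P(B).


P(B) = P(B|A)*P(A) + P(B|A')*P(A')
= 0.4480*0.3540 + 0.0210*0.6460
= 0.158592 + 0.013566 = 0.172158
P(A|B) = 0.158592/0.172158 = 0.9212

P(A|B) = 0.9212


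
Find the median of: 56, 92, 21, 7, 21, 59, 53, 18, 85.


Sorted: 7, 18, 21, 21, 53, 56, 59, 85, 92
n = 9 (odd)
Middle value = 53

Median = 53


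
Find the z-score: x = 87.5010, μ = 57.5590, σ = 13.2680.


z = (87.5010 - 57.5590)/13.2680
= 29.9420/13.2680
= 2.2567

z = 2.2567


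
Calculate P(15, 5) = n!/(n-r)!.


P(15,5) = 15!/10!
= 1307674368000/3628800
= 360360

P(15,5) = 360360


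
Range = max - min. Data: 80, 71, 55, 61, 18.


Max = 80, Min = 18
Range = 80 - 18 = 62

Range = 62


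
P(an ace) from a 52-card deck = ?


4 aces in 52 cards
P = 4/52 = 0.0769

P = 0.0769


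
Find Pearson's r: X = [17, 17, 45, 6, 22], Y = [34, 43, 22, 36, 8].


Mean X = 21.4000, Mean Y = 28.6000
SD X = 12.908912, SD Y = 12.322337
Cov = -73.840000
r = -73.840000/(12.908912*12.322337) = -0.4642

r = -0.4642


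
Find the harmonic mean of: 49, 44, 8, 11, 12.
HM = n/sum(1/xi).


Sum of reciprocals = 1/49 + 1/44 + 1/8 + 1/11 + 1/12 = 0.342378
HM = 5/0.342378 = 14.6037

HM = 14.6037


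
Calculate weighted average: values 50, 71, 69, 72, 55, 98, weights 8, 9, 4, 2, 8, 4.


Numerator = 50*8 + 71*9 + 69*4 + 72*2 + 55*8 + 98*4 = 2291
Denominator = 8 + 9 + 4 + 2 + 8 + 4 = 35
WM = 2291/35 = 65.4571

WM = 65.4571


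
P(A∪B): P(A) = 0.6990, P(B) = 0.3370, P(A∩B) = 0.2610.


P(A∪B) = 0.6990 + 0.3370 - 0.2610
= 1.0360 - 0.2610
= 0.7750

P(A∪B) = 0.7750


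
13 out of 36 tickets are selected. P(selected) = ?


P = 13/36 = 0.3611

P = 0.3611


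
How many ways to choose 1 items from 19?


C(19,1) = 19!/(1! × 18!)
= 121645100408832000/(1 × 6402373705728000)
= 19

C(19,1) = 19


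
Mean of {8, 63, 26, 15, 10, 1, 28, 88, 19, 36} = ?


Sum = 8 + 63 + 26 + 15 + 10 + 1 + 28 + 88 + 19 + 36 = 294
n = 10
Mean = 294/10 = 29.4000

Mean = 29.4000


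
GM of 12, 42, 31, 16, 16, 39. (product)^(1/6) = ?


Product = 12 × 42 × 31 × 16 × 16 × 39 = 155990016
GM = 155990016^(1/6) = 23.2015

GM = 23.2015


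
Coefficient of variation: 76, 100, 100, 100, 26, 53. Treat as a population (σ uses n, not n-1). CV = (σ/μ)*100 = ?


Mean = 75.8333
SD = 28.1568
CV = (28.1568/75.8333)*100 = 37.1299%

CV = 37.1299%


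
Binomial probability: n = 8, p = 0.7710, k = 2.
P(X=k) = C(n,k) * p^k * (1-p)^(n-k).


C(8,2) = 28
p^2 = 0.594441
(1-p)^6 = 0.000144
P = 28 * 0.594441 * 0.000144 = 0.0024

P(X=2) = 0.0024


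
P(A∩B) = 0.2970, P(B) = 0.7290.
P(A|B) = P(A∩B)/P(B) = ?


P(A|B) = 0.2970/0.7290 = 0.4074

P(A|B) = 0.4074


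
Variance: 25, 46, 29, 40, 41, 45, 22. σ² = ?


Mean = 35.4286
Squared deviations: 108.7551, 111.7551, 41.3265, 20.8980, 31.0408, 91.6122, 180.3265
Sum = 585.7143
Variance = 585.7143/7 = 83.6735

Variance = 83.6735


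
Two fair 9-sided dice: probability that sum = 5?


Total outcomes = 9×9 = 81
Favorable (sum = 5): 4
P = 4/81 = 0.0494

P = 0.0494


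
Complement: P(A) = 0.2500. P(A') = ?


P(not A) = 1 - 0.2500 = 0.7500

P(not A) = 0.7500


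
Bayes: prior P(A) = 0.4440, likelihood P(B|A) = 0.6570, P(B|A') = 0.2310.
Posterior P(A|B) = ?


P(B) = P(B|A)*P(A) + P(B|A')*P(A')
= 0.6570*0.4440 + 0.2310*0.5560
= 0.291708 + 0.128436 = 0.420144
P(A|B) = 0.291708/0.420144 = 0.6943

P(A|B) = 0.6943


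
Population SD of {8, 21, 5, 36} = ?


Mean = 17.5000
Variance = 150.2500
SD = sqrt(150.2500) = 12.2577

SD = 12.2577


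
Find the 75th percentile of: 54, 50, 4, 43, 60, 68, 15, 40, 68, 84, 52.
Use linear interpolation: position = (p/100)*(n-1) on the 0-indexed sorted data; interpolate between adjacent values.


Sorted: 4, 15, 40, 43, 50, 52, 54, 60, 68, 68, 84
n = 11
Index = 75/100 * 10 = 7.5000
Lower = data[7] = 60, Upper = data[8] = 68
P75 = 60 + 0.5000*(8) = 64.0000

P75 = 64.0000


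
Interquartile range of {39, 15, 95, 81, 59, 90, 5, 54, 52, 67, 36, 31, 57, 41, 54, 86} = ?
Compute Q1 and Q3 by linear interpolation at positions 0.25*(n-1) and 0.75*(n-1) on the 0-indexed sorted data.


Sorted: 5, 15, 31, 36, 39, 41, 52, 54, 54, 57, 59, 67, 81, 86, 90, 95
Q1 (25th %ile) = 38.2500
Q3 (75th %ile) = 70.5000
IQR = 70.5000 - 38.2500 = 32.2500

IQR = 32.2500


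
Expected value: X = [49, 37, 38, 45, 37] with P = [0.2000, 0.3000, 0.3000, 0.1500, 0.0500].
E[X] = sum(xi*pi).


E[X] = 49*0.2000 + 37*0.3000 + 38*0.3000 + 45*0.1500 + 37*0.0500
= 9.8000 + 11.1000 + 11.4000 + 6.7500 + 1.8500
= 40.9000

E[X] = 40.9000


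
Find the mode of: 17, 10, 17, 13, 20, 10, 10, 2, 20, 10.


Frequencies: 2:1, 10:4, 13:1, 17:2, 20:2
Max frequency = 4
Mode = 10

Mode = 10


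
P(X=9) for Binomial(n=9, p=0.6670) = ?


C(9,9) = 1
p^9 = 0.026130
(1-p)^0 = 1.000000
P = 1 * 0.026130 * 1.000000 = 0.0261

P(X=9) = 0.0261


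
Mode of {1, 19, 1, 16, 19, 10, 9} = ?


Frequencies: 1:2, 9:1, 10:1, 16:1, 19:2
Max frequency = 2
Mode = 1, 19

Mode = 1, 19


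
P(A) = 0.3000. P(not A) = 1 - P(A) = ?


P(not A) = 1 - 0.3000 = 0.7000

P(not A) = 0.7000


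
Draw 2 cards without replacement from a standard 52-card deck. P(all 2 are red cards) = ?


P(all red cards) = (26/52) × (25/51)
= 0.2451

P = 0.2451


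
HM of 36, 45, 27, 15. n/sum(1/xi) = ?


Sum of reciprocals = 1/36 + 1/45 + 1/27 + 1/15 = 0.153704
HM = 4/0.153704 = 26.0241

HM = 26.0241


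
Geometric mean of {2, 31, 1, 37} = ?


Product = 2 × 31 × 1 × 37 = 2294
GM = 2294^(1/4) = 6.9207

GM = 6.9207


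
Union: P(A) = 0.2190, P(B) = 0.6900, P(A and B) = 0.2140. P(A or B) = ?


P(A∪B) = 0.2190 + 0.6900 - 0.2140
= 0.9090 - 0.2140
= 0.6950

P(A∪B) = 0.6950


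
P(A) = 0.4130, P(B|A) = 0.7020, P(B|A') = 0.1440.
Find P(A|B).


P(B) = P(B|A)*P(A) + P(B|A')*P(A')
= 0.7020*0.4130 + 0.1440*0.5870
= 0.289926 + 0.084528 = 0.374454
P(A|B) = 0.289926/0.374454 = 0.7743

P(A|B) = 0.7743


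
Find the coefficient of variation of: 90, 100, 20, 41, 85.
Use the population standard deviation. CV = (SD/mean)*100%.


Mean = 67.2000
SD = 31.0702
CV = (31.0702/67.2000)*100 = 46.2355%

CV = 46.2355%


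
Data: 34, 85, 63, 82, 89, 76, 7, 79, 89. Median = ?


Sorted: 7, 34, 63, 76, 79, 82, 85, 89, 89
n = 9 (odd)
Middle value = 79

Median = 79


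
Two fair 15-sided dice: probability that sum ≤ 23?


Total outcomes = 15×15 = 225
Favorable (sum ≤ 23): 197
P = 197/225 = 0.8756

P = 0.8756


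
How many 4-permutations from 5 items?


P(5,4) = 5!/1!
= 120/1
= 120

P(5,4) = 120


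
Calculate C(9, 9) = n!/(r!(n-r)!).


C(9,9) = 9!/(9! × 0!)
= 362880/(362880 × 1)
= 1

C(9,9) = 1


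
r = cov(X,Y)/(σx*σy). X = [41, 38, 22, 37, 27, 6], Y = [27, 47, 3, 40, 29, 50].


Mean X = 28.5000, Mean Y = 32.6667
SD X = 12.038134, SD Y = 15.733898
Cov = -10.666667
r = -10.666667/(12.038134*15.733898) = -0.0563

r = -0.0563


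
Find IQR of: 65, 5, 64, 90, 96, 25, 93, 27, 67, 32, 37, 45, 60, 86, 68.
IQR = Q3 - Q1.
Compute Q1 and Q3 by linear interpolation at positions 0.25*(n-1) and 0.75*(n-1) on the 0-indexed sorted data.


Sorted: 5, 25, 27, 32, 37, 45, 60, 64, 65, 67, 68, 86, 90, 93, 96
Q1 (25th %ile) = 34.5000
Q3 (75th %ile) = 77.0000
IQR = 77.0000 - 34.5000 = 42.5000

IQR = 42.5000


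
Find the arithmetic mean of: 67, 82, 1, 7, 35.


Sum = 67 + 82 + 1 + 7 + 35 = 192
n = 5
Mean = 192/5 = 38.4000

Mean = 38.4000


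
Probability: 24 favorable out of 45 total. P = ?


P = 24/45 = 0.5333

P = 0.5333


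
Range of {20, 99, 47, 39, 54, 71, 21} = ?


Max = 99, Min = 20
Range = 99 - 20 = 79

Range = 79


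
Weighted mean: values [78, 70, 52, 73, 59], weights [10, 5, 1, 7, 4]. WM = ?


Numerator = 78*10 + 70*5 + 52*1 + 73*7 + 59*4 = 1929
Denominator = 10 + 5 + 1 + 7 + 4 = 27
WM = 1929/27 = 71.4444

WM = 71.4444


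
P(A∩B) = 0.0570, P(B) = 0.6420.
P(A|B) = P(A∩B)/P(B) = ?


P(A|B) = 0.0570/0.6420 = 0.0888

P(A|B) = 0.0888


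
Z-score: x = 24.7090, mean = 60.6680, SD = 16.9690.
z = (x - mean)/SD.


z = (24.7090 - 60.6680)/16.9690
= -35.9590/16.9690
= -2.1191

z = -2.1191


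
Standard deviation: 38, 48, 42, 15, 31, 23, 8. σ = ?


Mean = 29.2857
Variance = 183.9184
SD = sqrt(183.9184) = 13.5617

SD = 13.5617


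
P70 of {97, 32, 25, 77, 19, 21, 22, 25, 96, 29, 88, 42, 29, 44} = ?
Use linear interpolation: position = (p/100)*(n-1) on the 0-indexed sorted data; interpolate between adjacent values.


Sorted: 19, 21, 22, 25, 25, 29, 29, 32, 42, 44, 77, 88, 96, 97
n = 14
Index = 70/100 * 13 = 9.1000
Lower = data[9] = 44, Upper = data[10] = 77
P70 = 44 + 0.1000*(33) = 47.3000

P70 = 47.3000


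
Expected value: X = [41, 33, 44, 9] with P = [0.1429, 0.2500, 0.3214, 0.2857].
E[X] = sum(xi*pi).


E[X] = 41*0.1429 + 33*0.2500 + 44*0.3214 + 9*0.2857
= 5.8589 + 8.2500 + 14.1416 + 2.5713
= 30.8218

E[X] = 30.8218


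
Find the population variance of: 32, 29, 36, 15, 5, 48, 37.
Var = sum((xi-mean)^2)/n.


Mean = 28.8571
Squared deviations: 9.8776, 0.0204, 51.0204, 192.0204, 569.1633, 366.4490, 66.3061
Sum = 1254.8571
Variance = 1254.8571/7 = 179.2653

Variance = 179.2653


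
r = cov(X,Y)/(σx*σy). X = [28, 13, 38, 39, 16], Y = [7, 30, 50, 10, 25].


Mean X = 26.8000, Mean Y = 24.4000
SD X = 10.796296, SD Y = 15.473849
Cov = 1.280000
r = 1.280000/(10.796296*15.473849) = 0.0077

r = 0.0077


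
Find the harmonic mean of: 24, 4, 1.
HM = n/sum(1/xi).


Sum of reciprocals = 1/24 + 1/4 + 1/1 = 1.291667
HM = 3/1.291667 = 2.3226

HM = 2.3226


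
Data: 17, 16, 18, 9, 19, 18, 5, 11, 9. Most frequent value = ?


Frequencies: 5:1, 9:2, 11:1, 16:1, 17:1, 18:2, 19:1
Max frequency = 2
Mode = 9, 18

Mode = 9, 18


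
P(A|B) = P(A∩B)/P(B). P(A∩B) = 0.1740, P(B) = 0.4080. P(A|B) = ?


P(A|B) = 0.1740/0.4080 = 0.4265

P(A|B) = 0.4265


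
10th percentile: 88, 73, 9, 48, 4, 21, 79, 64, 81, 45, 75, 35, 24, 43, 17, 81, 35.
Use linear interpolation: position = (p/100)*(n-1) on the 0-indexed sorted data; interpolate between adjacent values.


Sorted: 4, 9, 17, 21, 24, 35, 35, 43, 45, 48, 64, 73, 75, 79, 81, 81, 88
n = 17
Index = 10/100 * 16 = 1.6000
Lower = data[1] = 9, Upper = data[2] = 17
P10 = 9 + 0.6000*(8) = 13.8000

P10 = 13.8000


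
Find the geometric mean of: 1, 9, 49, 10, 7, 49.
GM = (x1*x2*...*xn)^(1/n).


Product = 1 × 9 × 49 × 10 × 7 × 49 = 1512630
GM = 1512630^(1/6) = 10.7141

GM = 10.7141


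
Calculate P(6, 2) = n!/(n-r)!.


P(6,2) = 6!/4!
= 720/24
= 30

P(6,2) = 30


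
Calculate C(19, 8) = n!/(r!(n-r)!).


C(19,8) = 19!/(8! × 11!)
= 121645100408832000/(40320 × 39916800)
= 75582

C(19,8) = 75582


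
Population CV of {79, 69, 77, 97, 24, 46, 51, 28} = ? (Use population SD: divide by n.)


Mean = 58.8750
SD = 24.2045
CV = (24.2045/58.8750)*100 = 41.1117%

CV = 41.1117%


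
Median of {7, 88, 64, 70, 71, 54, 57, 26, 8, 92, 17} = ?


Sorted: 7, 8, 17, 26, 54, 57, 64, 70, 71, 88, 92
n = 11 (odd)
Middle value = 57

Median = 57


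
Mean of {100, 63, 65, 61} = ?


Sum = 100 + 63 + 65 + 61 = 289
n = 4
Mean = 289/4 = 72.2500

Mean = 72.2500


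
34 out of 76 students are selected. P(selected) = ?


P = 34/76 = 0.4474

P = 0.4474


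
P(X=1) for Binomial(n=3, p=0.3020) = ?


C(3,1) = 3
p^1 = 0.302000
(1-p)^2 = 0.487204
P = 3 * 0.302000 * 0.487204 = 0.4414

P(X=1) = 0.4414


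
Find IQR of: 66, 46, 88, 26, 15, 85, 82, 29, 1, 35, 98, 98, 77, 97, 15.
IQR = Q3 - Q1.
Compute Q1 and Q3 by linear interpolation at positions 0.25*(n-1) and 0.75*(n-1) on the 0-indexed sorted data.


Sorted: 1, 15, 15, 26, 29, 35, 46, 66, 77, 82, 85, 88, 97, 98, 98
Q1 (25th %ile) = 27.5000
Q3 (75th %ile) = 86.5000
IQR = 86.5000 - 27.5000 = 59.0000

IQR = 59.0000


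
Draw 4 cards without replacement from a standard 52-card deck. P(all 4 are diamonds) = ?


P(all diamonds) = (13/52) × (12/51) × (11/50) × (10/49)
= 0.0026

P = 0.0026


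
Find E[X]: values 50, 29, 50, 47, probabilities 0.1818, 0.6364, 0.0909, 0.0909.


E[X] = 50*0.1818 + 29*0.6364 + 50*0.0909 + 47*0.0909
= 9.0900 + 18.4556 + 4.5450 + 4.2723
= 36.3629

E[X] = 36.3629


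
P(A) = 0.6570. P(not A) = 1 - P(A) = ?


P(not A) = 1 - 0.6570 = 0.3430

P(not A) = 0.3430


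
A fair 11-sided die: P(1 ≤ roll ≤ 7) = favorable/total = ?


Favorable outcomes (1 ≤ roll ≤ 7): 7
Total outcomes = 11
P = 7/11 = 0.6364

P = 0.6364


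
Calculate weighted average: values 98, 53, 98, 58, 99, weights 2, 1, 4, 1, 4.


Numerator = 98*2 + 53*1 + 98*4 + 58*1 + 99*4 = 1095
Denominator = 2 + 1 + 4 + 1 + 4 = 12
WM = 1095/12 = 91.2500

WM = 91.2500


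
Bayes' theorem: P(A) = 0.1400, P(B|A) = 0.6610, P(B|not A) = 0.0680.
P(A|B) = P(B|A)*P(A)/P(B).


P(B) = P(B|A)*P(A) + P(B|A')*P(A')
= 0.6610*0.1400 + 0.0680*0.8600
= 0.092540 + 0.058480 = 0.151020
P(A|B) = 0.092540/0.151020 = 0.6128

P(A|B) = 0.6128


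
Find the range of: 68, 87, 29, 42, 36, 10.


Max = 87, Min = 10
Range = 87 - 10 = 77

Range = 77


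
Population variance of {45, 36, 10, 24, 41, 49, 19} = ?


Mean = 32.0000
Squared deviations: 169.0000, 16.0000, 484.0000, 64.0000, 81.0000, 289.0000, 169.0000
Sum = 1272.0000
Variance = 1272.0000/7 = 181.7143

Variance = 181.7143


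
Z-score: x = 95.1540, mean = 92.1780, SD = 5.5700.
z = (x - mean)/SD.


z = (95.1540 - 92.1780)/5.5700
= 2.9760/5.5700
= 0.5343

z = 0.5343


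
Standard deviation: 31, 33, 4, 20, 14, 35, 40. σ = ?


Mean = 25.2857
Variance = 144.4898
SD = sqrt(144.4898) = 12.0204

SD = 12.0204


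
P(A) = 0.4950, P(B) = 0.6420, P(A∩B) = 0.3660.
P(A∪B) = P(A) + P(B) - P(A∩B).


P(A∪B) = 0.4950 + 0.6420 - 0.3660
= 1.1370 - 0.3660
= 0.7710

P(A∪B) = 0.7710


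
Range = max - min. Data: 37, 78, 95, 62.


Max = 95, Min = 37
Range = 95 - 37 = 58

Range = 58


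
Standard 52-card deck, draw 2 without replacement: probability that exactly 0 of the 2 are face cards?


Hypergeometric: P(X=0) = C(12,0)·C(40,2) / C(52,2)
= 1 × 780 / 1326
= 780/1326 = 0.5882

P = 0.5882


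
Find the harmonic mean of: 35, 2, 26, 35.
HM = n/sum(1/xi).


Sum of reciprocals = 1/35 + 1/2 + 1/26 + 1/35 = 0.595604
HM = 4/0.595604 = 6.7159

HM = 6.7159


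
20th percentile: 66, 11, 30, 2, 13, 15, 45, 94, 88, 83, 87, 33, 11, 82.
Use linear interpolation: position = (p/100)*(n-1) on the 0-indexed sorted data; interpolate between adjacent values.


Sorted: 2, 11, 11, 13, 15, 30, 33, 45, 66, 82, 83, 87, 88, 94
n = 14
Index = 20/100 * 13 = 2.6000
Lower = data[2] = 11, Upper = data[3] = 13
P20 = 11 + 0.6000*(2) = 12.2000

P20 = 12.2000


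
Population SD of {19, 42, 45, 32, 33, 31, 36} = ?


Mean = 34.0000
Variance = 61.1429
SD = sqrt(61.1429) = 7.8194

SD = 7.8194


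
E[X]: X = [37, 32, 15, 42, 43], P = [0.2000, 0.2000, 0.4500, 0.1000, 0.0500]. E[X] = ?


E[X] = 37*0.2000 + 32*0.2000 + 15*0.4500 + 42*0.1000 + 43*0.0500
= 7.4000 + 6.4000 + 6.7500 + 4.2000 + 2.1500
= 26.9000

E[X] = 26.9000


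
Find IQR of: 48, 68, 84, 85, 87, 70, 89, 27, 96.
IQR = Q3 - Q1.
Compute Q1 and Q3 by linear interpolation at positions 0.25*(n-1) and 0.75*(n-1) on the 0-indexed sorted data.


Sorted: 27, 48, 68, 70, 84, 85, 87, 89, 96
Q1 (25th %ile) = 68.0000
Q3 (75th %ile) = 87.0000
IQR = 87.0000 - 68.0000 = 19.0000

IQR = 19.0000


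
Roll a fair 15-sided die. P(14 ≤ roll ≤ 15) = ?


Favorable outcomes (14 ≤ roll ≤ 15): 2
Total outcomes = 15
P = 2/15 = 0.1333

P = 0.1333


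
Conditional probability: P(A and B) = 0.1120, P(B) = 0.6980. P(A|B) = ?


P(A|B) = 0.1120/0.6980 = 0.1605

P(A|B) = 0.1605


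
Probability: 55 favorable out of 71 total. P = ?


P = 55/71 = 0.7746

P = 0.7746


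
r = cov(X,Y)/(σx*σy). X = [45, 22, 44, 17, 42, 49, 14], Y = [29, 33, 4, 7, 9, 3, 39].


Mean X = 33.2857, Mean Y = 17.7143
SD X = 13.832821, SD Y = 14.189677
Cov = -104.346939
r = -104.346939/(13.832821*14.189677) = -0.5316

r = -0.5316


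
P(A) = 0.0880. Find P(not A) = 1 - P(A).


P(not A) = 1 - 0.0880 = 0.9120

P(not A) = 0.9120


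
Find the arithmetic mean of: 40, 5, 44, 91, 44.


Sum = 40 + 5 + 44 + 91 + 44 = 224
n = 5
Mean = 224/5 = 44.8000

Mean = 44.8000


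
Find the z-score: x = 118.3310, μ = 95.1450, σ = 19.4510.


z = (118.3310 - 95.1450)/19.4510
= 23.1860/19.4510
= 1.1920

z = 1.1920


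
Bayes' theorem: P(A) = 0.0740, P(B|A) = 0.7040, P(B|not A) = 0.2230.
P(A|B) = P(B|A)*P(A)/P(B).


P(B) = P(B|A)*P(A) + P(B|A')*P(A')
= 0.7040*0.0740 + 0.2230*0.9260
= 0.052096 + 0.206498 = 0.258594
P(A|B) = 0.052096/0.258594 = 0.2015

P(A|B) = 0.2015


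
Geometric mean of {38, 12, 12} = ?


Product = 38 × 12 × 12 = 5472
GM = 5472^(1/3) = 17.6217

GM = 17.6217


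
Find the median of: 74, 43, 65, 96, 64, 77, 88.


Sorted: 43, 64, 65, 74, 77, 88, 96
n = 7 (odd)
Middle value = 74

Median = 74


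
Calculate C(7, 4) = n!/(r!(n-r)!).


C(7,4) = 7!/(4! × 3!)
= 5040/(24 × 6)
= 35

C(7,4) = 35


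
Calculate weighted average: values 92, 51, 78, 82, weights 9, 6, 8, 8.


Numerator = 92*9 + 51*6 + 78*8 + 82*8 = 2414
Denominator = 9 + 6 + 8 + 8 = 31
WM = 2414/31 = 77.8710

WM = 77.8710


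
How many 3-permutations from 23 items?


P(23,3) = 23!/20!
= 25852016738884976640000/2432902008176640000
= 10626

P(23,3) = 10626


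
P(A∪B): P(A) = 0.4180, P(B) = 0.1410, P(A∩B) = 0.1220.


P(A∪B) = 0.4180 + 0.1410 - 0.1220
= 0.5590 - 0.1220
= 0.4370

P(A∪B) = 0.4370


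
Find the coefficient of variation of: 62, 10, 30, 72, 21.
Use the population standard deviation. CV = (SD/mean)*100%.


Mean = 39.0000
SD = 23.9332
CV = (23.9332/39.0000)*100 = 61.3673%

CV = 61.3673%


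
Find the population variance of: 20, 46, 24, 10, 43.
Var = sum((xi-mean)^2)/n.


Mean = 28.6000
Squared deviations: 73.9600, 302.7600, 21.1600, 345.9600, 207.3600
Sum = 951.2000
Variance = 951.2000/5 = 190.2400

Variance = 190.2400


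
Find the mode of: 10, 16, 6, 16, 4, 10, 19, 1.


Frequencies: 1:1, 4:1, 6:1, 10:2, 16:2, 19:1
Max frequency = 2
Mode = 10, 16

Mode = 10, 16


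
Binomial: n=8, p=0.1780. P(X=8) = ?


C(8,8) = 1
p^8 = 1.007767e-06
(1-p)^0 = 1.000000
P = 1 * 1.007767e-06 * 1.000000 = 1.0078e-06

P(X=8) = 1.0078e-06


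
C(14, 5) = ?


C(14,5) = 14!/(5! × 9!)
= 87178291200/(120 × 362880)
= 2002

C(14,5) = 2002


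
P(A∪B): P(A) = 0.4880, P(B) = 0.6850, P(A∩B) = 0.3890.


P(A∪B) = 0.4880 + 0.6850 - 0.3890
= 1.1730 - 0.3890
= 0.7840

P(A∪B) = 0.7840


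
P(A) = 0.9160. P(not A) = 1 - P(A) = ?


P(not A) = 1 - 0.9160 = 0.0840

P(not A) = 0.0840


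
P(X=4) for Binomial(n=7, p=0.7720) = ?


C(7,4) = 35
p^4 = 0.355197
(1-p)^3 = 0.011852
P = 35 * 0.355197 * 0.011852 = 0.1473

P(X=4) = 0.1473


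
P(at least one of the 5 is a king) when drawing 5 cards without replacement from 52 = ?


P(at least one) = 1 - P(none)
P(none) = (48/52) × (47/51) × (46/50) × (45/49) × (44/48) = 0.658842
P(at least one) = 1 - 0.658842 = 0.3412

P = 0.3412


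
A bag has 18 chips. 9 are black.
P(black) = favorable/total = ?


P = 9/18 = 0.5000

P = 0.5000


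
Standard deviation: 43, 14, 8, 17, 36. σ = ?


Mean = 23.6000
Variance = 181.8400
SD = sqrt(181.8400) = 13.4848

SD = 13.4848


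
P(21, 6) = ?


P(21,6) = 21!/15!
= 51090942171709440000/1307674368000
= 39070080

P(21,6) = 39070080


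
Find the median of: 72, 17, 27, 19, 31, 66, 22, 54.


Sorted: 17, 19, 22, 27, 31, 54, 66, 72
n = 8 (even)
Middle values: 27 and 31
Median = (27+31)/2 = 29.0000

Median = 29.0000


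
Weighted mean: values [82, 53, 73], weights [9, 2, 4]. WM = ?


Numerator = 82*9 + 53*2 + 73*4 = 1136
Denominator = 9 + 2 + 4 = 15
WM = 1136/15 = 75.7333

WM = 75.7333


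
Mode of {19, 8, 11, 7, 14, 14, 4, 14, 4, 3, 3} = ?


Frequencies: 3:2, 4:2, 7:1, 8:1, 11:1, 14:3, 19:1
Max frequency = 3
Mode = 14

Mode = 14


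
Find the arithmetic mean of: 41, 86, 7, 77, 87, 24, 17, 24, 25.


Sum = 41 + 86 + 7 + 77 + 87 + 24 + 17 + 24 + 25 = 388
n = 9
Mean = 388/9 = 43.1111

Mean = 43.1111


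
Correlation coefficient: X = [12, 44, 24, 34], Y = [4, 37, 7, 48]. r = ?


Mean X = 28.5000, Mean Y = 24.0000
SD X = 11.863811, SD Y = 18.934096
Cov = 185.000000
r = 185.000000/(11.863811*18.934096) = 0.8236

r = 0.8236


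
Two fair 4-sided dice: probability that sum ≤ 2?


Total outcomes = 4×4 = 16
Favorable (sum ≤ 2): 1
P = 1/16 = 0.0625

P = 0.0625


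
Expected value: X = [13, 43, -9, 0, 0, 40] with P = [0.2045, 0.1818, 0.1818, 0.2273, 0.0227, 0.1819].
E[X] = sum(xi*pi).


E[X] = 13*0.2045 + 43*0.1818 - 9*0.1818 + 0*0.2273 + 0*0.0227 + 40*0.1819
= 2.6585 + 7.8174 - 1.6362 + 0 + 0 + 7.2760
= 16.1157

E[X] = 16.1157


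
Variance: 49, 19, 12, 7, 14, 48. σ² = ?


Mean = 24.8333
Squared deviations: 584.0278, 34.0278, 164.6944, 318.0278, 117.3611, 536.6944
Sum = 1754.8333
Variance = 1754.8333/6 = 292.4722

Variance = 292.4722


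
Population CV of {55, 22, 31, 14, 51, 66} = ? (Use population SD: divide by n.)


Mean = 39.8333
SD = 18.7209
CV = (18.7209/39.8333)*100 = 46.9981%

CV = 46.9981%


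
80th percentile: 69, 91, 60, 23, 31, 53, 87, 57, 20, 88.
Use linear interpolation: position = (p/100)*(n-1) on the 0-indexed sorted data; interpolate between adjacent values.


Sorted: 20, 23, 31, 53, 57, 60, 69, 87, 88, 91
n = 10
Index = 80/100 * 9 = 7.2000
Lower = data[7] = 87, Upper = data[8] = 88
P80 = 87 + 0.2000*(1) = 87.2000

P80 = 87.2000


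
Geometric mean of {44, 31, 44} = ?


Product = 44 × 31 × 44 = 60016
GM = 60016^(1/3) = 39.1522

GM = 39.1522


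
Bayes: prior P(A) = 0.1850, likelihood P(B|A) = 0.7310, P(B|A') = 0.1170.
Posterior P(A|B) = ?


P(B) = P(B|A)*P(A) + P(B|A')*P(A')
= 0.7310*0.1850 + 0.1170*0.8150
= 0.135235 + 0.095355 = 0.230590
P(A|B) = 0.135235/0.230590 = 0.5865

P(A|B) = 0.5865


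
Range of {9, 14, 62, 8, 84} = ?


Max = 84, Min = 8
Range = 84 - 8 = 76

Range = 76


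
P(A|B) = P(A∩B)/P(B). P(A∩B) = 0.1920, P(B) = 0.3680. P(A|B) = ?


P(A|B) = 0.1920/0.3680 = 0.5217

P(A|B) = 0.5217


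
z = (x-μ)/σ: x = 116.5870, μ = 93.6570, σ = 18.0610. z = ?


z = (116.5870 - 93.6570)/18.0610
= 22.9300/18.0610
= 1.2696

z = 1.2696


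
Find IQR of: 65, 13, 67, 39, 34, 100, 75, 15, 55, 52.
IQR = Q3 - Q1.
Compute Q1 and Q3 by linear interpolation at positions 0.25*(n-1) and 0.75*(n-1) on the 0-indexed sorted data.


Sorted: 13, 15, 34, 39, 52, 55, 65, 67, 75, 100
Q1 (25th %ile) = 35.2500
Q3 (75th %ile) = 66.5000
IQR = 66.5000 - 35.2500 = 31.2500

IQR = 31.2500


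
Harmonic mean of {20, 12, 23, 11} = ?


Sum of reciprocals = 1/20 + 1/12 + 1/23 + 1/11 = 0.267721
HM = 4/0.267721 = 14.9409

HM = 14.9409


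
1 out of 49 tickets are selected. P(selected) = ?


P = 1/49 = 0.0204

P = 0.0204


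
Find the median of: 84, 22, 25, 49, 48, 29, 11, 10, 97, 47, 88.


Sorted: 10, 11, 22, 25, 29, 47, 48, 49, 84, 88, 97
n = 11 (odd)
Middle value = 47

Median = 47


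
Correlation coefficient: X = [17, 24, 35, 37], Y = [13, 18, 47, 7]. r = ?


Mean X = 28.2500, Mean Y = 21.2500
SD X = 8.166241, SD Y = 15.368393
Cov = 38.937500
r = 38.937500/(8.166241*15.368393) = 0.3103

r = 0.3103


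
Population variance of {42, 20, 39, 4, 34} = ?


Mean = 27.8000
Squared deviations: 201.6400, 60.8400, 125.4400, 566.4400, 38.4400
Sum = 992.8000
Variance = 992.8000/5 = 198.5600

Variance = 198.5600


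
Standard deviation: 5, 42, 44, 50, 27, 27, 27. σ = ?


Mean = 31.7143
Variance = 195.9184
SD = sqrt(195.9184) = 13.9971

SD = 13.9971


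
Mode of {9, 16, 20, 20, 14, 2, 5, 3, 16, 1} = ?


Frequencies: 1:1, 2:1, 3:1, 5:1, 9:1, 14:1, 16:2, 20:2
Max frequency = 2
Mode = 16, 20

Mode = 16, 20


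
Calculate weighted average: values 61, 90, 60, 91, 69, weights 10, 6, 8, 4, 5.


Numerator = 61*10 + 90*6 + 60*8 + 91*4 + 69*5 = 2339
Denominator = 10 + 6 + 8 + 4 + 5 = 33
WM = 2339/33 = 70.8788

WM = 70.8788


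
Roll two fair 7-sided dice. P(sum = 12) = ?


Total outcomes = 7×7 = 49
Favorable (sum = 12): 3
P = 3/49 = 0.0612

P = 0.0612


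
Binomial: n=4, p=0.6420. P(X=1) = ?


C(4,1) = 4
p^1 = 0.642000
(1-p)^3 = 0.045883
P = 4 * 0.642000 * 0.045883 = 0.1178

P(X=1) = 0.1178


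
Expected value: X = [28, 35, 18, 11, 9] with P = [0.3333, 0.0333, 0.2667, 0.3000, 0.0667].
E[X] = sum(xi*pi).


E[X] = 28*0.3333 + 35*0.0333 + 18*0.2667 + 11*0.3000 + 9*0.0667
= 9.3324 + 1.1655 + 4.8006 + 3.3000 + 0.6003
= 19.1988

E[X] = 19.1988


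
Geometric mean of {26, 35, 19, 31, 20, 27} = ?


Product = 26 × 35 × 19 × 31 × 20 × 27 = 289434600
GM = 289434600^(1/6) = 25.7193

GM = 25.7193
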